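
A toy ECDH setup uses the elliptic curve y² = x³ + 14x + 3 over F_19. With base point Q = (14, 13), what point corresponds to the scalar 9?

(14, 6)

Double-and-add on 9 = (1001)₂. Start with Q = (14, 13) for the leading 1-bit.
double: tangent at (14, 13): λ = (3·14² + 14)/(2·13) ≡ 13/7. 7⁻¹ ≡ 11 (mod 19), so λ ≡ 13·11 ≡ 10.
  x = λ² - 14 - 14 = 100 - 28 ≡ 15; y = λ·(14 - 15) - 13 ≡ 15. → (15, 15)
double: tangent at (15, 15): λ = (3·15² + 14)/(2·15) ≡ 5/11. 11⁻¹ ≡ 7 (mod 19), so λ ≡ 5·7 ≡ 16.
  x = λ² - 15 - 15 = 256 - 30 ≡ 17; y = λ·(15 - 17) - 15 ≡ 10. → (17, 10)
double: tangent at (17, 10): λ = (3·17² + 14)/(2·10) ≡ 7/1. 1⁻¹ ≡ 1 (mod 19), so λ ≡ 7·1 ≡ 7.
  x = λ² - 17 - 17 = 49 - 34 ≡ 15; y = λ·(17 - 15) - 10 ≡ 4. → (15, 4)
add Q: (15, 4) + (14, 13). λ = (13 - 4)/(14 - 15) ≡ 9/18 mod 19. 18⁻¹ ≡ 18 (mod 19), so λ ≡ 10.
  x = λ² - 15 - 14 = 100 - 29 ≡ 14; y = λ·(15 - 14) - 4 ≡ 6. → (14, 6)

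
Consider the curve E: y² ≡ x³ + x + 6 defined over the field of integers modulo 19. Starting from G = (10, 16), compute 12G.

Repeated addition: build up to 12G.
2G: tangent at (10, 16): λ = (3·10² + 1)/(2·16) ≡ 16/13. 13⁻¹ ≡ 3 (mod 19), so λ ≡ 16·3 ≡ 10.
  x = λ² - 10 - 10 = 100 - 20 ≡ 4; y = λ·(10 - 4) - 16 ≡ 6. → (4, 6)
3G: (4, 6) + (10, 16). λ = (16 - 6)/(10 - 4) ≡ 10/6 mod 19. 6⁻¹ ≡ 16 (mod 19) since 6·16 = 96 ≡ 1, so λ ≡ 8.
  x = λ² - 4 - 10 = 64 - 14 ≡ 12; y = λ·(4 - 12) - 6 ≡ 6. → (12, 6)
4G: (12, 6) + (10, 16). λ = (16 - 6)/(10 - 12) ≡ 10/17 mod 19. 17⁻¹ ≡ 9 (mod 19) since 17·9 = 153 ≡ 1, so λ ≡ 14.
  x = λ² - 12 - 10 = 196 - 22 ≡ 3; y = λ·(12 - 3) - 6 ≡ 6. → (3, 6)
5G: (3, 6) + (10, 16). λ = (16 - 6)/(10 - 3) ≡ 10/7 mod 19. 7⁻¹ ≡ 11 (mod 19), so λ ≡ 15.
  x = λ² - 3 - 10 = 225 - 13 ≡ 3; y = λ·(3 - 3) - 6 ≡ 13. → (3, 13)
6G: (3, 13) + (10, 16). λ = (16 - 13)/(10 - 3) ≡ 3/7 mod 19. 7⁻¹ ≡ 11 (mod 19), so λ ≡ 14.
  x = λ² - 3 - 10 = 196 - 13 ≡ 12; y = λ·(3 - 12) - 13 ≡ 13. → (12, 13)
7G: (12, 13) + (10, 16). λ = (16 - 13)/(10 - 12) ≡ 3/17 mod 19. 17⁻¹ ≡ 9 (mod 19), so λ ≡ 8.
  x = λ² - 12 - 10 = 64 - 22 ≡ 4; y = λ·(12 - 4) - 13 ≡ 13. → (4, 13)
8G: (4, 13) + (10, 16). λ = (16 - 13)/(10 - 4) ≡ 3/6 mod 19. 6⁻¹ ≡ 16 (mod 19), so λ ≡ 10.
  x = λ² - 4 - 10 = 100 - 14 ≡ 10; y = λ·(4 - 10) - 13 ≡ 3. → (10, 3)
9G: (10, 3) + (10, 16): same x and y₁ ≡ -y₂, so the sum is ∞.
10G: ∞ + (10, 16) = (10, 16) (identity).
11G: tangent at (10, 16): λ = (3·10² + 1)/(2·16) ≡ 16/13. 13⁻¹ ≡ 3 (mod 19), so λ ≡ 16·3 ≡ 10.
  x = λ² - 10 - 10 = 100 - 20 ≡ 4; y = λ·(10 - 4) - 16 ≡ 6. → (4, 6)
12G: (4, 6) + (10, 16). λ = (16 - 6)/(10 - 4) ≡ 10/6 mod 19. 6⁻¹ ≡ 16 (mod 19), so λ ≡ 8.
  x = λ² - 4 - 10 = 64 - 14 ≡ 12; y = λ·(4 - 12) - 6 ≡ 6. → (12, 6)

(12, 6)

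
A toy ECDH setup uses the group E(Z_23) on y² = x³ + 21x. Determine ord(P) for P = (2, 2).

2P: tangent at (2, 2): λ = (3·2² + 21)/(2·2) ≡ 10/4. 4⁻¹ ≡ 6 (mod 23), so λ ≡ 10·6 ≡ 14.
  x = λ² - 2 - 2 = 196 - 4 ≡ 8; y = λ·(2 - 8) - 2 ≡ 6. → (8, 6)
3P: (8, 6) + (2, 2). λ = (2 - 6)/(2 - 8) ≡ 19/17 mod 23. 17⁻¹ ≡ 19 (mod 23), so λ ≡ 16.
  x = λ² - 8 - 2 = 256 - 10 ≡ 16; y = λ·(8 - 16) - 6 ≡ 4. → (16, 4)
4P: (16, 4) + (2, 2). λ = (2 - 4)/(2 - 16) ≡ 21/9 mod 23. 9⁻¹ ≡ 18 (mod 23), so λ ≡ 10.
  x = λ² - 16 - 2 = 100 - 18 ≡ 13; y = λ·(16 - 13) - 4 ≡ 3. → (13, 3)
5P: (13, 3) + (2, 2). λ = (2 - 3)/(2 - 13) ≡ 22/12 mod 23. 12⁻¹ ≡ 2 (mod 23) since 12·2 = 24 ≡ 1, so λ ≡ 21.
  x = λ² - 13 - 2 = 441 - 15 ≡ 12; y = λ·(13 - 12) - 3 ≡ 18. → (12, 18)
6P: (12, 18) + (2, 2). λ = (2 - 18)/(2 - 12) ≡ 7/13 mod 23. 13⁻¹ ≡ 16 (mod 23), so λ ≡ 20.
  x = λ² - 12 - 2 = 400 - 14 ≡ 18; y = λ·(12 - 18) - 18 ≡ 0. → (18, 0)
7P: (18, 0) + (2, 2). λ = (2 - 0)/(2 - 18) ≡ 2/7 mod 23. 7⁻¹ ≡ 10 (mod 23) since 7·10 = 70 ≡ 1, so λ ≡ 20.
  x = λ² - 18 - 2 = 400 - 20 ≡ 12; y = λ·(18 - 12) - 0 ≡ 5. → (12, 5)
8P: (12, 5) + (2, 2). λ = (2 - 5)/(2 - 12) ≡ 20/13 mod 23. 13⁻¹ ≡ 16 (mod 23) since 13·16 = 208 ≡ 1, so λ ≡ 21.
  x = λ² - 12 - 2 = 441 - 14 ≡ 13; y = λ·(12 - 13) - 5 ≡ 20. → (13, 20)
9P: (13, 20) + (2, 2). λ = (2 - 20)/(2 - 13) ≡ 5/12 mod 23. 12⁻¹ ≡ 2 (mod 23) since 12·2 = 24 ≡ 1, so λ ≡ 10.
  x = λ² - 13 - 2 = 100 - 15 ≡ 16; y = λ·(13 - 16) - 20 ≡ 19. → (16, 19)
10P: (16, 19) + (2, 2). λ = (2 - 19)/(2 - 16) ≡ 6/9 mod 23. 9⁻¹ ≡ 18 (mod 23), so λ ≡ 16.
  x = λ² - 16 - 2 = 256 - 18 ≡ 8; y = λ·(16 - 8) - 19 ≡ 17. → (8, 17)
11P: (8, 17) + (2, 2). λ = (2 - 17)/(2 - 8) ≡ 8/17 mod 23. 17⁻¹ ≡ 19 (mod 23), so λ ≡ 14.
  x = λ² - 8 - 2 = 196 - 10 ≡ 2; y = λ·(8 - 2) - 17 ≡ 21. → (2, 21)
12P: (2, 21) + (2, 2): same x and y₁ ≡ -y₂, so the sum is O.
12P = O, so the order is 12.

12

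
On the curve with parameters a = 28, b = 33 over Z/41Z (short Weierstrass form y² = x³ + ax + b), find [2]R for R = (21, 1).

(0, 19)

tangent at (21, 1): λ = (3·21² + 28)/(2·1) ≡ 39/2. 2⁻¹ ≡ 21 (mod 41), so λ ≡ 39·21 ≡ 40.
  x = λ² - 21 - 21 = 1600 - 42 ≡ 0; y = λ·(21 - 0) - 1 ≡ 19. → (0, 19)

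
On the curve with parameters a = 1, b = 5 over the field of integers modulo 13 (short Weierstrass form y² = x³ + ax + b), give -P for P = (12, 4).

-(12, 4) = (12, -4 mod 13) = (12, 9).

(12, 9)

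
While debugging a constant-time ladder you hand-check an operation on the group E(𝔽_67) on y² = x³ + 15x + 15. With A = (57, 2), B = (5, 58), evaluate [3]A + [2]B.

(54, 54)

First 3A:
Repeated addition: build up to 3A.
2A: tangent at (57, 2): λ = (3·57² + 15)/(2·2) ≡ 47/4. 4⁻¹ ≡ 17 (mod 67), so λ ≡ 47·17 ≡ 62.
  x = λ² - 57 - 57 = 3844 - 114 ≡ 45; y = λ·(57 - 45) - 2 ≡ 5. → (45, 5)
3A: (45, 5) + (57, 2). λ = (2 - 5)/(57 - 45) ≡ 64/12 mod 67. 12⁻¹ ≡ 28 (mod 67), so λ ≡ 50.
  x = λ² - 45 - 57 = 2500 - 102 ≡ 53; y = λ·(45 - 53) - 5 ≡ 64. → (53, 64)
3A = (53, 64).
Next 2B:
Repeated addition: build up to 2B.
2B: tangent at (5, 58): λ = (3·5² + 15)/(2·58) ≡ 23/49. 49⁻¹ ≡ 26 (mod 67), so λ ≡ 23·26 ≡ 62.
  x = λ² - 5 - 5 = 3844 - 10 ≡ 15; y = λ·(5 - 15) - 58 ≡ 59. → (15, 59)
2B = (15, 59).
Finally 3A + 2B:
(53, 64) + (15, 59). λ = (59 - 64)/(15 - 53) ≡ 62/29 mod 67. 29⁻¹ ≡ 37 (mod 67) since 29·37 = 1073 ≡ 1, so λ ≡ 16.
  x = λ² - 53 - 15 = 256 - 68 ≡ 54; y = λ·(53 - 54) - 64 ≡ 54. → (54, 54)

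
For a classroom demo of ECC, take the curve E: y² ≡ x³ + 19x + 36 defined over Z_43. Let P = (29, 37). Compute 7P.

(21, 35)

Double-and-add on 7 = (111)₂. Start with P = (29, 37) for the leading 1-bit.
double: tangent at (29, 37): λ = (3·29² + 19)/(2·37) ≡ 5/31. 31⁻¹ ≡ 25 (mod 43), so λ ≡ 5·25 ≡ 39.
  x = λ² - 29 - 29 = 1521 - 58 ≡ 1; y = λ·(29 - 1) - 37 ≡ 23. → (1, 23)
add P: (1, 23) + (29, 37). λ = (37 - 23)/(29 - 1) ≡ 14/28 mod 43. 28⁻¹ ≡ 20 (mod 43), so λ ≡ 22.
  x = λ² - 1 - 29 = 484 - 30 ≡ 24; y = λ·(1 - 24) - 23 ≡ 30. → (24, 30)
double: tangent at (24, 30): λ = (3·24² + 19)/(2·30) ≡ 27/17. 17⁻¹ ≡ 38 (mod 43), so λ ≡ 27·38 ≡ 37.
  x = λ² - 24 - 24 = 1369 - 48 ≡ 31; y = λ·(24 - 31) - 30 ≡ 12. → (31, 12)
add P: (31, 12) + (29, 37). λ = (37 - 12)/(29 - 31) ≡ 25/41 mod 43. 41⁻¹ ≡ 21 (mod 43), so λ ≡ 9.
  x = λ² - 31 - 29 = 81 - 60 ≡ 21; y = λ·(31 - 21) - 12 ≡ 35. → (21, 35)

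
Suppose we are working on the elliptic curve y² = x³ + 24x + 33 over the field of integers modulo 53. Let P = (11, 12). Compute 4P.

(5, 15)

Repeated addition: build up to 4P.
2P: tangent at (11, 12): λ = (3·11² + 24)/(2·12) ≡ 16/24. 24⁻¹ ≡ 42 (mod 53) since 24·42 = 1008 ≡ 1, so λ ≡ 16·42 ≡ 36.
  x = λ² - 11 - 11 = 1296 - 22 ≡ 2; y = λ·(11 - 2) - 12 ≡ 47. → (2, 47)
3P: (2, 47) + (11, 12). λ = (12 - 47)/(11 - 2) ≡ 18/9 mod 53. 9⁻¹ ≡ 6 (mod 53), so λ ≡ 2.
  x = λ² - 2 - 11 = 4 - 13 ≡ 44; y = λ·(2 - 44) - 47 ≡ 28. → (44, 28)
4P: (44, 28) + (11, 12). λ = (12 - 28)/(11 - 44) ≡ 37/20 mod 53. 20⁻¹ ≡ 8 (mod 53) since 20·8 = 160 ≡ 1, so λ ≡ 31.
  x = λ² - 44 - 11 = 961 - 55 ≡ 5; y = λ·(44 - 5) - 28 ≡ 15. → (5, 15)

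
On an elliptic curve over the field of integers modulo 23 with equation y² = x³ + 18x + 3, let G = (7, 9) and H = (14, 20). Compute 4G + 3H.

(17, 1)

First 4G:
Repeated addition: build up to 4G.
2G: tangent at (7, 9): λ = (3·7² + 18)/(2·9) ≡ 4/18. 18⁻¹ ≡ 9 (mod 23) since 18·9 = 162 ≡ 1, so λ ≡ 4·9 ≡ 13.
  x = λ² - 7 - 7 = 169 - 14 ≡ 17; y = λ·(7 - 17) - 9 ≡ 22. → (17, 22)
3G: (17, 22) + (7, 9). λ = (9 - 22)/(7 - 17) ≡ 10/13 mod 23. 13⁻¹ ≡ 16 (mod 23) since 13·16 = 208 ≡ 1, so λ ≡ 22.
  x = λ² - 17 - 7 = 484 - 24 ≡ 0; y = λ·(17 - 0) - 22 ≡ 7. → (0, 7)
4G: (0, 7) + (7, 9). λ = (9 - 7)/(7 - 0) ≡ 2/7 mod 23. 7⁻¹ ≡ 10 (mod 23), so λ ≡ 20.
  x = λ² - 0 - 7 = 400 - 7 ≡ 2; y = λ·(0 - 2) - 7 ≡ 22. → (2, 22)
4G = (2, 22).
Next 3H:
Repeated addition: build up to 3H.
2H: tangent at (14, 20): λ = (3·14² + 18)/(2·20) ≡ 8/17. 17⁻¹ ≡ 19 (mod 23) since 17·19 = 323 ≡ 1, so λ ≡ 8·19 ≡ 14.
  x = λ² - 14 - 14 = 196 - 28 ≡ 7; y = λ·(14 - 7) - 20 ≡ 9. → (7, 9)
3H: (7, 9) + (14, 20). λ = (20 - 9)/(14 - 7) ≡ 11/7 mod 23. 7⁻¹ ≡ 10 (mod 23) since 7·10 = 70 ≡ 1, so λ ≡ 18.
  x = λ² - 7 - 14 = 324 - 21 ≡ 4; y = λ·(7 - 4) - 9 ≡ 22. → (4, 22)
3H = (4, 22).
Finally 4G + 3H:
(2, 22) + (4, 22). λ = (22 - 22)/(4 - 2) ≡ 0/2 mod 23. 2⁻¹ ≡ 12 (mod 23), so λ ≡ 0.
  x = λ² - 2 - 4 = 0 - 6 ≡ 17; y = λ·(2 - 17) - 22 ≡ 1. → (17, 1)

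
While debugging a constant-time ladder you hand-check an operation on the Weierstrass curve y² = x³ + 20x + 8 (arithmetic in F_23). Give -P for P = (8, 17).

(8, 6)

-(8, 17) = (8, -17 mod 23) = (8, 6).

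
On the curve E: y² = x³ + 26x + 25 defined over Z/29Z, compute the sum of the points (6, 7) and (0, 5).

(6, 7) + (0, 5). λ = (5 - 7)/(0 - 6) ≡ 27/23 mod 29. 23⁻¹ ≡ 24 (mod 29) since 23·24 = 552 ≡ 1, so λ ≡ 10.
  x = λ² - 6 - 0 = 100 - 6 ≡ 7; y = λ·(6 - 7) - 7 ≡ 12. → (7, 12)

(7, 12)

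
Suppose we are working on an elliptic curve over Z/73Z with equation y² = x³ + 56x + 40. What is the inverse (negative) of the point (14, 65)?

(14, 8)

-(14, 65) = (14, -65 mod 73) = (14, 8).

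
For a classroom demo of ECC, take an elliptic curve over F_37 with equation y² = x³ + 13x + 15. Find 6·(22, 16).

(3, 28)

Write G = (22, 16).
Repeated addition: build up to 6G.
2G: tangent at (22, 16): λ = (3·22² + 13)/(2·16) ≡ 22/32. 32⁻¹ ≡ 22 (mod 37) since 32·22 = 704 ≡ 1, so λ ≡ 22·22 ≡ 3.
  x = λ² - 22 - 22 = 9 - 44 ≡ 2; y = λ·(22 - 2) - 16 ≡ 7. → (2, 7)
3G: (2, 7) + (22, 16). λ = (16 - 7)/(22 - 2) ≡ 9/20 mod 37. 20⁻¹ ≡ 13 (mod 37) since 20·13 = 260 ≡ 1, so λ ≡ 6.
  x = λ² - 2 - 22 = 36 - 24 ≡ 12; y = λ·(2 - 12) - 7 ≡ 7. → (12, 7)
4G: (12, 7) + (22, 16). λ = (16 - 7)/(22 - 12) ≡ 9/10 mod 37. 10⁻¹ ≡ 26 (mod 37) since 10·26 = 260 ≡ 1, so λ ≡ 12.
  x = λ² - 12 - 22 = 144 - 34 ≡ 36; y = λ·(12 - 36) - 7 ≡ 1. → (36, 1)
5G: (36, 1) + (22, 16). λ = (16 - 1)/(22 - 36) ≡ 15/23 mod 37. 23⁻¹ ≡ 29 (mod 37) since 23·29 = 667 ≡ 1, so λ ≡ 28.
  x = λ² - 36 - 22 = 784 - 58 ≡ 23; y = λ·(36 - 23) - 1 ≡ 30. → (23, 30)
6G: (23, 30) + (22, 16). λ = (16 - 30)/(22 - 23) ≡ 23/36 mod 37. 36⁻¹ ≡ 36 (mod 37) since 36·36 = 1296 ≡ 1, so λ ≡ 14.
  x = λ² - 23 - 22 = 196 - 45 ≡ 3; y = λ·(23 - 3) - 30 ≡ 28. → (3, 28)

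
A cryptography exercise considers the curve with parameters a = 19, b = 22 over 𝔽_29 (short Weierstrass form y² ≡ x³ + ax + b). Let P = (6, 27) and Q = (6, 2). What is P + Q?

The two points share x = 6 and their y-coordinates satisfy 27 + 2 ≡ 0 (mod 29), so they are inverses. Their sum is ∞.

O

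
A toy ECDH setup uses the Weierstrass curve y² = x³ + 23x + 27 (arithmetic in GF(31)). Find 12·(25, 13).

Write P = (25, 13).
Double-and-add on 12 = (1100)₂. Start with P = (25, 13) for the leading 1-bit.
double: tangent at (25, 13): λ = (3·25² + 23)/(2·13) ≡ 7/26. 26⁻¹ ≡ 6 (mod 31), so λ ≡ 7·6 ≡ 11.
  x = λ² - 25 - 25 = 121 - 50 ≡ 9; y = λ·(25 - 9) - 13 ≡ 8. → (9, 8)
add P: (9, 8) + (25, 13). λ = (13 - 8)/(25 - 9) ≡ 5/16 mod 31. 16⁻¹ ≡ 2 (mod 31), so λ ≡ 10.
  x = λ² - 9 - 25 = 100 - 34 ≡ 4; y = λ·(9 - 4) - 8 ≡ 11. → (4, 11)
double: tangent at (4, 11): λ = (3·4² + 23)/(2·11) ≡ 9/22. 22⁻¹ ≡ 24 (mod 31), so λ ≡ 9·24 ≡ 30.
  x = λ² - 4 - 4 = 900 - 8 ≡ 24; y = λ·(4 - 24) - 11 ≡ 9. → (24, 9)
double: tangent at (24, 9): λ = (3·24² + 23)/(2·9) ≡ 15/18. 18⁻¹ ≡ 19 (mod 31) since 18·19 = 342 ≡ 1, so λ ≡ 15·19 ≡ 6.
  x = λ² - 24 - 24 = 36 - 48 ≡ 19; y = λ·(24 - 19) - 9 ≡ 21. → (19, 21)

(19, 21)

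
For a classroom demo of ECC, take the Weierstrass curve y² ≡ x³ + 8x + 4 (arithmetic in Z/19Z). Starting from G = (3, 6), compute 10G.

Repeated addition: build up to 10G.
2G: tangent at (3, 6): λ = (3·3² + 8)/(2·6) ≡ 16/12. 12⁻¹ ≡ 8 (mod 19) since 12·8 = 96 ≡ 1, so λ ≡ 16·8 ≡ 14.
  x = λ² - 3 - 3 = 196 - 6 ≡ 0; y = λ·(3 - 0) - 6 ≡ 17. → (0, 17)
3G: (0, 17) + (3, 6). λ = (6 - 17)/(3 - 0) ≡ 8/3 mod 19. 3⁻¹ ≡ 13 (mod 19), so λ ≡ 9.
  x = λ² - 0 - 3 = 81 - 3 ≡ 2; y = λ·(0 - 2) - 17 ≡ 3. → (2, 3)
4G: (2, 3) + (3, 6). λ = (6 - 3)/(3 - 2) ≡ 3/1 mod 19. 1⁻¹ ≡ 1 (mod 19) since 1·1 = 1 ≡ 1, so λ ≡ 3.
  x = λ² - 2 - 3 = 9 - 5 ≡ 4; y = λ·(2 - 4) - 3 ≡ 10. → (4, 10)
5G: (4, 10) + (3, 6). λ = (6 - 10)/(3 - 4) ≡ 15/18 mod 19. 18⁻¹ ≡ 18 (mod 19), so λ ≡ 4.
  x = λ² - 4 - 3 = 16 - 7 ≡ 9; y = λ·(4 - 9) - 10 ≡ 8. → (9, 8)
6G: (9, 8) + (3, 6). λ = (6 - 8)/(3 - 9) ≡ 17/13 mod 19. 13⁻¹ ≡ 3 (mod 19), so λ ≡ 13.
  x = λ² - 9 - 3 = 169 - 12 ≡ 5; y = λ·(9 - 5) - 8 ≡ 6. → (5, 6)
7G: (5, 6) + (3, 6). λ = (6 - 6)/(3 - 5) ≡ 0/17 mod 19. 17⁻¹ ≡ 9 (mod 19), so λ ≡ 0.
  x = λ² - 5 - 3 = 0 - 8 ≡ 11; y = λ·(5 - 11) - 6 ≡ 13. → (11, 13)
8G: (11, 13) + (3, 6). λ = (6 - 13)/(3 - 11) ≡ 12/11 mod 19. 11⁻¹ ≡ 7 (mod 19) since 11·7 = 77 ≡ 1, so λ ≡ 8.
  x = λ² - 11 - 3 = 64 - 14 ≡ 12; y = λ·(11 - 12) - 13 ≡ 17. → (12, 17)
9G: (12, 17) + (3, 6). λ = (6 - 17)/(3 - 12) ≡ 8/10 mod 19. 10⁻¹ ≡ 2 (mod 19), so λ ≡ 16.
  x = λ² - 12 - 3 = 256 - 15 ≡ 13; y = λ·(12 - 13) - 17 ≡ 5. → (13, 5)
10G: (13, 5) + (3, 6). λ = (6 - 5)/(3 - 13) ≡ 1/9 mod 19. 9⁻¹ ≡ 17 (mod 19) since 9·17 = 153 ≡ 1, so λ ≡ 17.
  x = λ² - 13 - 3 = 289 - 16 ≡ 7; y = λ·(13 - 7) - 5 ≡ 2. → (7, 2)

(7, 2)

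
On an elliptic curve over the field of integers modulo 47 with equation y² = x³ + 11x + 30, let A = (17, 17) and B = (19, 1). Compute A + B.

(17, 17) + (19, 1). λ = (1 - 17)/(19 - 17) ≡ 31/2 mod 47. 2⁻¹ ≡ 24 (mod 47) since 2·24 = 48 ≡ 1, so λ ≡ 39.
  x = λ² - 17 - 19 = 1521 - 36 ≡ 28; y = λ·(17 - 28) - 17 ≡ 24. → (28, 24)

(28, 24)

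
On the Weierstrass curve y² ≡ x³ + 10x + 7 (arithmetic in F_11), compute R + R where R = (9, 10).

tangent at (9, 10): λ = (3·9² + 10)/(2·10) ≡ 0/9. 9⁻¹ ≡ 5 (mod 11), so λ ≡ 0·5 ≡ 0.
  x = λ² - 9 - 9 = 0 - 18 ≡ 4; y = λ·(9 - 4) - 10 ≡ 1. → (4, 1)

(4, 1)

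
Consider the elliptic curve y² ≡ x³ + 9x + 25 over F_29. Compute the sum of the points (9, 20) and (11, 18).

(10, 10)

(9, 20) + (11, 18). λ = (18 - 20)/(11 - 9) ≡ 27/2 mod 29. 2⁻¹ ≡ 15 (mod 29), so λ ≡ 28.
  x = λ² - 9 - 11 = 784 - 20 ≡ 10; y = λ·(9 - 10) - 20 ≡ 10. → (10, 10)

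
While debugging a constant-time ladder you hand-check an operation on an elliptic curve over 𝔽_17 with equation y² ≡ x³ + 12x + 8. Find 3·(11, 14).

(0, 12)

Write G = (11, 14).
Repeated addition: build up to 3G.
2G: tangent at (11, 14): λ = (3·11² + 12)/(2·14) ≡ 1/11. 11⁻¹ ≡ 14 (mod 17) since 11·14 = 154 ≡ 1, so λ ≡ 1·14 ≡ 14.
  x = λ² - 11 - 11 = 196 - 22 ≡ 4; y = λ·(11 - 4) - 14 ≡ 16. → (4, 16)
3G: (4, 16) + (11, 14). λ = (14 - 16)/(11 - 4) ≡ 15/7 mod 17. 7⁻¹ ≡ 5 (mod 17) since 7·5 = 35 ≡ 1, so λ ≡ 7.
  x = λ² - 4 - 11 = 49 - 15 ≡ 0; y = λ·(4 - 0) - 16 ≡ 12. → (0, 12)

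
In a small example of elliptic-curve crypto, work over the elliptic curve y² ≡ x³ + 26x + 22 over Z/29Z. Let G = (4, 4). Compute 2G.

(25, 12)

tangent at (4, 4): λ = (3·4² + 26)/(2·4) ≡ 16/8. 8⁻¹ ≡ 11 (mod 29) since 8·11 = 88 ≡ 1, so λ ≡ 16·11 ≡ 2.
  x = λ² - 4 - 4 = 4 - 8 ≡ 25; y = λ·(4 - 25) - 4 ≡ 12. → (25, 12)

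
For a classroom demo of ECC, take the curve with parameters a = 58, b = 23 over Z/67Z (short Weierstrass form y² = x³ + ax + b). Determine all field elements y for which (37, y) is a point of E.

x³ + 58x + 23 = 52822 ≡ 26 (mod 67).
Square roots of 26 mod 67: 19 and 48 (since 19² = 361 ≡ 26).

19, 48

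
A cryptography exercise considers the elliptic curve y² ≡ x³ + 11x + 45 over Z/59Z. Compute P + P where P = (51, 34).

(36, 29)

tangent at (51, 34): λ = (3·51² + 11)/(2·34) ≡ 26/9. 9⁻¹ ≡ 46 (mod 59), so λ ≡ 26·46 ≡ 16.
  x = λ² - 51 - 51 = 256 - 102 ≡ 36; y = λ·(51 - 36) - 34 ≡ 29. → (36, 29)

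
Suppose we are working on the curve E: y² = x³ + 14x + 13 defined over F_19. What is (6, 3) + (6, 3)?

tangent at (6, 3): λ = (3·6² + 14)/(2·3) ≡ 8/6. 6⁻¹ ≡ 16 (mod 19) since 6·16 = 96 ≡ 1, so λ ≡ 8·16 ≡ 14.
  x = λ² - 6 - 6 = 196 - 12 ≡ 13; y = λ·(6 - 13) - 3 ≡ 13. → (13, 13)

(13, 13)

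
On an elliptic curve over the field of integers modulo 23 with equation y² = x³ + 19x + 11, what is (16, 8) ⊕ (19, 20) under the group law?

(4, 17)

(16, 8) + (19, 20). λ = (20 - 8)/(19 - 16) ≡ 12/3 mod 23. 3⁻¹ ≡ 8 (mod 23), so λ ≡ 4.
  x = λ² - 16 - 19 = 16 - 35 ≡ 4; y = λ·(16 - 4) - 8 ≡ 17. → (4, 17)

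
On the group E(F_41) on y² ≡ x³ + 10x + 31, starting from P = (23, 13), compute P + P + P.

Repeated addition: build up to 3P.
2P: tangent at (23, 13): λ = (3·23² + 10)/(2·13) ≡ 39/26. 26⁻¹ ≡ 30 (mod 41), so λ ≡ 39·30 ≡ 22.
  x = λ² - 23 - 23 = 484 - 46 ≡ 28; y = λ·(23 - 28) - 13 ≡ 0. → (28, 0)
3P: (28, 0) + (23, 13). λ = (13 - 0)/(23 - 28) ≡ 13/36 mod 41. 36⁻¹ ≡ 8 (mod 41) since 36·8 = 288 ≡ 1, so λ ≡ 22.
  x = λ² - 28 - 23 = 484 - 51 ≡ 23; y = λ·(28 - 23) - 0 ≡ 28. → (23, 28)

(23, 28)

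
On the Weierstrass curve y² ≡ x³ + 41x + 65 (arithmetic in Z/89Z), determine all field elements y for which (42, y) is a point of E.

x³ + 41x + 65 = 75875 ≡ 47 (mod 89).
Square roots of 47 mod 89: 15 and 74 (since 15² = 225 ≡ 47).

15, 74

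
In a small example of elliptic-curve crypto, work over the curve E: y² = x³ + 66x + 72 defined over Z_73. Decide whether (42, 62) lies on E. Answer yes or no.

no

y² = 62² ≡ 48; x³ + 66x + 72 = 76932 ≡ 63 (mod 73). 48 ≠ 63.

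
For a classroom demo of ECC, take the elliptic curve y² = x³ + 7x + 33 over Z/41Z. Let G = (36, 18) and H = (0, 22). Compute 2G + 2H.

(37, 33)

First 2G:
Repeated addition: build up to 2G.
2G: tangent at (36, 18): λ = (3·36² + 7)/(2·18) ≡ 0/36. 36⁻¹ ≡ 8 (mod 41), so λ ≡ 0·8 ≡ 0.
  x = λ² - 36 - 36 = 0 - 72 ≡ 10; y = λ·(36 - 10) - 18 ≡ 23. → (10, 23)
2G = (10, 23).
Next 2H:
Repeated addition: build up to 2H.
2H: tangent at (0, 22): λ = (3·0² + 7)/(2·22) ≡ 7/3. 3⁻¹ ≡ 14 (mod 41) since 3·14 = 42 ≡ 1, so λ ≡ 7·14 ≡ 16.
  x = λ² - 0 - 0 = 256 - 0 ≡ 10; y = λ·(0 - 10) - 22 ≡ 23. → (10, 23)
2H = (10, 23).
Finally 2G + 2H:
tangent at (10, 23): λ = (3·10² + 7)/(2·23) ≡ 20/5. 5⁻¹ ≡ 33 (mod 41) since 5·33 = 165 ≡ 1, so λ ≡ 20·33 ≡ 4.
  x = λ² - 10 - 10 = 16 - 20 ≡ 37; y = λ·(10 - 37) - 23 ≡ 33. → (37, 33)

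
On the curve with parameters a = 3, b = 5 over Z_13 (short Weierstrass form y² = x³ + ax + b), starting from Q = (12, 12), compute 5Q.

Double-and-add on 5 = (101)₂. Start with Q = (12, 12) for the leading 1-bit.
double: tangent at (12, 12): λ = (3·12² + 3)/(2·12) ≡ 6/11. 11⁻¹ ≡ 6 (mod 13), so λ ≡ 6·6 ≡ 10.
  x = λ² - 12 - 12 = 100 - 24 ≡ 11; y = λ·(12 - 11) - 12 ≡ 11. → (11, 11)
double: tangent at (11, 11): λ = (3·11² + 3)/(2·11) ≡ 2/9. 9⁻¹ ≡ 3 (mod 13), so λ ≡ 2·3 ≡ 6.
  x = λ² - 11 - 11 = 36 - 22 ≡ 1; y = λ·(11 - 1) - 11 ≡ 10. → (1, 10)
add Q: (1, 10) + (12, 12). λ = (12 - 10)/(12 - 1) ≡ 2/11 mod 13. 11⁻¹ ≡ 6 (mod 13), so λ ≡ 12.
  x = λ² - 1 - 12 = 144 - 13 ≡ 1; y = λ·(1 - 1) - 10 ≡ 3. → (1, 3)

(1, 3)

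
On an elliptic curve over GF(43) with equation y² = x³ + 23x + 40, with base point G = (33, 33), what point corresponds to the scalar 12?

Double-and-add on 12 = (1100)₂. Start with G = (33, 33) for the leading 1-bit.
double: tangent at (33, 33): λ = (3·33² + 23)/(2·33) ≡ 22/23. 23⁻¹ ≡ 15 (mod 43), so λ ≡ 22·15 ≡ 29.
  x = λ² - 33 - 33 = 841 - 66 ≡ 1; y = λ·(33 - 1) - 33 ≡ 35. → (1, 35)
add G: (1, 35) + (33, 33). λ = (33 - 35)/(33 - 1) ≡ 41/32 mod 43. 32⁻¹ ≡ 39 (mod 43), so λ ≡ 8.
  x = λ² - 1 - 33 = 64 - 34 ≡ 30; y = λ·(1 - 30) - 35 ≡ 34. → (30, 34)
double: tangent at (30, 34): λ = (3·30² + 23)/(2·34) ≡ 14/25. 25⁻¹ ≡ 31 (mod 43), so λ ≡ 14·31 ≡ 4.
  x = λ² - 30 - 30 = 16 - 60 ≡ 42; y = λ·(30 - 42) - 34 ≡ 4. → (42, 4)
double: tangent at (42, 4): λ = (3·42² + 23)/(2·4) ≡ 26/8. 8⁻¹ ≡ 27 (mod 43), so λ ≡ 26·27 ≡ 14.
  x = λ² - 42 - 42 = 196 - 84 ≡ 26; y = λ·(42 - 26) - 4 ≡ 5. → (26, 5)

(26, 5)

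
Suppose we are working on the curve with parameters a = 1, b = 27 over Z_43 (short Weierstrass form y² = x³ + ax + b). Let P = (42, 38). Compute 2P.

(40, 30)

tangent at (42, 38): λ = (3·42² + 1)/(2·38) ≡ 4/33. 33⁻¹ ≡ 30 (mod 43) since 33·30 = 990 ≡ 1, so λ ≡ 4·30 ≡ 34.
  x = λ² - 42 - 42 = 1156 - 84 ≡ 40; y = λ·(42 - 40) - 38 ≡ 30. → (40, 30)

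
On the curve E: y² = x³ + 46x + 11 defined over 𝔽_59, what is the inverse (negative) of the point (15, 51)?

(15, 8)

-(15, 51) = (15, -51 mod 59) = (15, 8).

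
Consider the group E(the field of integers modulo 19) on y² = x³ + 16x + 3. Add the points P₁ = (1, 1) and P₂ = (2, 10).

(2, 9)

(1, 1) + (2, 10). λ = (10 - 1)/(2 - 1) ≡ 9/1 mod 19. 1⁻¹ ≡ 1 (mod 19), so λ ≡ 9.
  x = λ² - 1 - 2 = 81 - 3 ≡ 2; y = λ·(1 - 2) - 1 ≡ 9. → (2, 9)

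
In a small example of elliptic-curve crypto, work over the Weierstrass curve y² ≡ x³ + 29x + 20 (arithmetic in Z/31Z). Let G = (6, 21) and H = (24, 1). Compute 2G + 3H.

First 2G:
Repeated addition: build up to 2G.
2G: tangent at (6, 21): λ = (3·6² + 29)/(2·21) ≡ 13/11. 11⁻¹ ≡ 17 (mod 31) since 11·17 = 187 ≡ 1, so λ ≡ 13·17 ≡ 4.
  x = λ² - 6 - 6 = 16 - 12 ≡ 4; y = λ·(6 - 4) - 21 ≡ 18. → (4, 18)
2G = (4, 18).
Next 3H:
Repeated addition: build up to 3H.
2H: tangent at (24, 1): λ = (3·24² + 29)/(2·1) ≡ 21/2. 2⁻¹ ≡ 16 (mod 31), so λ ≡ 21·16 ≡ 26.
  x = λ² - 24 - 24 = 676 - 48 ≡ 8; y = λ·(24 - 8) - 1 ≡ 12. → (8, 12)
3H: (8, 12) + (24, 1). λ = (1 - 12)/(24 - 8) ≡ 20/16 mod 31. 16⁻¹ ≡ 2 (mod 31), so λ ≡ 9.
  x = λ² - 8 - 24 = 81 - 32 ≡ 18; y = λ·(8 - 18) - 12 ≡ 22. → (18, 22)
3H = (18, 22).
Finally 2G + 3H:
(4, 18) + (18, 22). λ = (22 - 18)/(18 - 4) ≡ 4/14 mod 31. 14⁻¹ ≡ 20 (mod 31), so λ ≡ 18.
  x = λ² - 4 - 18 = 324 - 22 ≡ 23; y = λ·(4 - 23) - 18 ≡ 12. → (23, 12)

(23, 12)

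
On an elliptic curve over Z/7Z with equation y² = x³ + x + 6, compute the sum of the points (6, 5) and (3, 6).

(2, 3)

(6, 5) + (3, 6). λ = (6 - 5)/(3 - 6) ≡ 1/4 mod 7. 4⁻¹ ≡ 2 (mod 7), so λ ≡ 2.
  x = λ² - 6 - 3 = 4 - 9 ≡ 2; y = λ·(6 - 2) - 5 ≡ 3. → (2, 3)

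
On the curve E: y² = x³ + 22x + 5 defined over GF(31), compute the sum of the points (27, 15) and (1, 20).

(27, 15) + (1, 20). λ = (20 - 15)/(1 - 27) ≡ 5/5 mod 31. 5⁻¹ ≡ 25 (mod 31), so λ ≡ 1.
  x = λ² - 27 - 1 = 1 - 28 ≡ 4; y = λ·(27 - 4) - 15 ≡ 8. → (4, 8)

(4, 8)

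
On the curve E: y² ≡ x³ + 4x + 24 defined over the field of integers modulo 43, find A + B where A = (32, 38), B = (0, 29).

(32, 38) + (0, 29). λ = (29 - 38)/(0 - 32) ≡ 34/11 mod 43. 11⁻¹ ≡ 4 (mod 43) since 11·4 = 44 ≡ 1, so λ ≡ 7.
  x = λ² - 32 - 0 = 49 - 32 ≡ 17; y = λ·(32 - 17) - 38 ≡ 24. → (17, 24)

(17, 24)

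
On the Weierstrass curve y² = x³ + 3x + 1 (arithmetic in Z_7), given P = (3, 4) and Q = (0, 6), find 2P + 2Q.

First 2P:
Repeated addition: build up to 2P.
2P: tangent at (3, 4): λ = (3·3² + 3)/(2·4) ≡ 2/1. 1⁻¹ ≡ 1 (mod 7) since 1·1 = 1 ≡ 1, so λ ≡ 2·1 ≡ 2.
  x = λ² - 3 - 3 = 4 - 6 ≡ 5; y = λ·(3 - 5) - 4 ≡ 6. → (5, 6)
2P = (5, 6).
Next 2Q:
Repeated addition: build up to 2Q.
2Q: tangent at (0, 6): λ = (3·0² + 3)/(2·6) ≡ 3/5. 5⁻¹ ≡ 3 (mod 7), so λ ≡ 3·3 ≡ 2.
  x = λ² - 0 - 0 = 4 - 0 ≡ 4; y = λ·(0 - 4) - 6 ≡ 0. → (4, 0)
2Q = (4, 0).
Finally 2P + 2Q:
(5, 6) + (4, 0). λ = (0 - 6)/(4 - 5) ≡ 1/6 mod 7. 6⁻¹ ≡ 6 (mod 7), so λ ≡ 6.
  x = λ² - 5 - 4 = 36 - 9 ≡ 6; y = λ·(5 - 6) - 6 ≡ 2. → (6, 2)

(6, 2)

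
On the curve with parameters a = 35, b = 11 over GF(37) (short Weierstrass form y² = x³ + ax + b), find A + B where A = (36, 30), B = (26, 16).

(36, 30) + (26, 16). λ = (16 - 30)/(26 - 36) ≡ 23/27 mod 37. 27⁻¹ ≡ 11 (mod 37) since 27·11 = 297 ≡ 1, so λ ≡ 31.
  x = λ² - 36 - 26 = 961 - 62 ≡ 11; y = λ·(36 - 11) - 30 ≡ 5. → (11, 5)

(11, 5)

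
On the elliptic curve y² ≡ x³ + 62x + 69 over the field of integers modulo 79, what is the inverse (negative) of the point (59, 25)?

-(59, 25) = (59, -25 mod 79) = (59, 54).

(59, 54)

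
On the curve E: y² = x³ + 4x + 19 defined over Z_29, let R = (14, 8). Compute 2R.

(7, 19)

tangent at (14, 8): λ = (3·14² + 4)/(2·8) ≡ 12/16. 16⁻¹ ≡ 20 (mod 29), so λ ≡ 12·20 ≡ 8.
  x = λ² - 14 - 14 = 64 - 28 ≡ 7; y = λ·(14 - 7) - 8 ≡ 19. → (7, 19)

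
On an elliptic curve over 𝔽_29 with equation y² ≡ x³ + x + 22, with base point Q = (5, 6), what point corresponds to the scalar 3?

(14, 5)

Repeated addition: build up to 3Q.
2Q: tangent at (5, 6): λ = (3·5² + 1)/(2·6) ≡ 18/12. 12⁻¹ ≡ 17 (mod 29), so λ ≡ 18·17 ≡ 16.
  x = λ² - 5 - 5 = 256 - 10 ≡ 14; y = λ·(5 - 14) - 6 ≡ 24. → (14, 24)
3Q: (14, 24) + (5, 6). λ = (6 - 24)/(5 - 14) ≡ 11/20 mod 29. 20⁻¹ ≡ 16 (mod 29), so λ ≡ 2.
  x = λ² - 14 - 5 = 4 - 19 ≡ 14; y = λ·(14 - 14) - 24 ≡ 5. → (14, 5)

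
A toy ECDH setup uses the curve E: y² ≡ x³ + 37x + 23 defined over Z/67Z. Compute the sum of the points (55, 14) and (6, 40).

(55, 14) + (6, 40). λ = (40 - 14)/(6 - 55) ≡ 26/18 mod 67. 18⁻¹ ≡ 41 (mod 67), so λ ≡ 61.
  x = λ² - 55 - 6 = 3721 - 61 ≡ 42; y = λ·(55 - 42) - 14 ≡ 42. → (42, 42)

(42, 42)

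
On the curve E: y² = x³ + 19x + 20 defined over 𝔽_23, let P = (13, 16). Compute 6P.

Repeated addition: build up to 6P.
2P: tangent at (13, 16): λ = (3·13² + 19)/(2·16) ≡ 20/9. 9⁻¹ ≡ 18 (mod 23) since 9·18 = 162 ≡ 1, so λ ≡ 20·18 ≡ 15.
  x = λ² - 13 - 13 = 225 - 26 ≡ 15; y = λ·(13 - 15) - 16 ≡ 0. → (15, 0)
3P: (15, 0) + (13, 16). λ = (16 - 0)/(13 - 15) ≡ 16/21 mod 23. 21⁻¹ ≡ 11 (mod 23), so λ ≡ 15.
  x = λ² - 15 - 13 = 225 - 28 ≡ 13; y = λ·(15 - 13) - 0 ≡ 7. → (13, 7)
4P: (13, 7) + (13, 16): same x and y₁ ≡ -y₂, so the sum is O.
5P: O + (13, 16) = (13, 16) (identity).
6P: tangent at (13, 16): λ = (3·13² + 19)/(2·16) ≡ 20/9. 9⁻¹ ≡ 18 (mod 23), so λ ≡ 20·18 ≡ 15.
  x = λ² - 13 - 13 = 225 - 26 ≡ 15; y = λ·(13 - 15) - 16 ≡ 0. → (15, 0)

(15, 0)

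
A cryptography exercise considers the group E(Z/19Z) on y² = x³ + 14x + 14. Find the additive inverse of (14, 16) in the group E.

(14, 3)

-(14, 16) = (14, -16 mod 19) = (14, 3).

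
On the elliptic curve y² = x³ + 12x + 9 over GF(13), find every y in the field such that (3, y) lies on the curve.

none

x³ + 12x + 9 = 72 ≡ 7 (mod 13).
7 is a non-residue mod 13; no y exists.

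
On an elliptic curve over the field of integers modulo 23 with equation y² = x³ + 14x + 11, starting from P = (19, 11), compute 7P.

(11, 1)

Double-and-add on 7 = (111)₂. Start with P = (19, 11) for the leading 1-bit.
double: tangent at (19, 11): λ = (3·19² + 14)/(2·11) ≡ 16/22. 22⁻¹ ≡ 22 (mod 23) since 22·22 = 484 ≡ 1, so λ ≡ 16·22 ≡ 7.
  x = λ² - 19 - 19 = 49 - 38 ≡ 11; y = λ·(19 - 11) - 11 ≡ 22. → (11, 22)
add P: (11, 22) + (19, 11). λ = (11 - 22)/(19 - 11) ≡ 12/8 mod 23. 8⁻¹ ≡ 3 (mod 23) since 8·3 = 24 ≡ 1, so λ ≡ 13.
  x = λ² - 11 - 19 = 169 - 30 ≡ 1; y = λ·(11 - 1) - 22 ≡ 16. → (1, 16)
double: tangent at (1, 16): λ = (3·1² + 14)/(2·16) ≡ 17/9. 9⁻¹ ≡ 18 (mod 23) since 9·18 = 162 ≡ 1, so λ ≡ 17·18 ≡ 7.
  x = λ² - 1 - 1 = 49 - 2 ≡ 1; y = λ·(1 - 1) - 16 ≡ 7. → (1, 7)
add P: (1, 7) + (19, 11). λ = (11 - 7)/(19 - 1) ≡ 4/18 mod 23. 18⁻¹ ≡ 9 (mod 23) since 18·9 = 162 ≡ 1, so λ ≡ 13.
  x = λ² - 1 - 19 = 169 - 20 ≡ 11; y = λ·(1 - 11) - 7 ≡ 1. → (11, 1)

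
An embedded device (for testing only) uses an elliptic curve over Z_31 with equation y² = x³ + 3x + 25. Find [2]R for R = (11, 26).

tangent at (11, 26): λ = (3·11² + 3)/(2·26) ≡ 25/21. 21⁻¹ ≡ 3 (mod 31) since 21·3 = 63 ≡ 1, so λ ≡ 25·3 ≡ 13.
  x = λ² - 11 - 11 = 169 - 22 ≡ 23; y = λ·(11 - 23) - 26 ≡ 4. → (23, 4)

(23, 4)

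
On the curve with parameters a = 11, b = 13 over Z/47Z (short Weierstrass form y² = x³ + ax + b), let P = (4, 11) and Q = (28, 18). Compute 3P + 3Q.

First 3P:
Repeated addition: build up to 3P.
2P: tangent at (4, 11): λ = (3·4² + 11)/(2·11) ≡ 12/22. 22⁻¹ ≡ 15 (mod 47), so λ ≡ 12·15 ≡ 39.
  x = λ² - 4 - 4 = 1521 - 8 ≡ 9; y = λ·(4 - 9) - 11 ≡ 29. → (9, 29)
3P: (9, 29) + (4, 11). λ = (11 - 29)/(4 - 9) ≡ 29/42 mod 47. 42⁻¹ ≡ 28 (mod 47) since 42·28 = 1176 ≡ 1, so λ ≡ 13.
  x = λ² - 9 - 4 = 169 - 13 ≡ 15; y = λ·(9 - 15) - 29 ≡ 34. → (15, 34)
3P = (15, 34).
Next 3Q:
Repeated addition: build up to 3Q.
2Q: tangent at (28, 18): λ = (3·28² + 11)/(2·18) ≡ 13/36. 36⁻¹ ≡ 17 (mod 47), so λ ≡ 13·17 ≡ 33.
  x = λ² - 28 - 28 = 1089 - 56 ≡ 46; y = λ·(28 - 46) - 18 ≡ 46. → (46, 46)
3Q: (46, 46) + (28, 18). λ = (18 - 46)/(28 - 46) ≡ 19/29 mod 47. 29⁻¹ ≡ 13 (mod 47), so λ ≡ 12.
  x = λ² - 46 - 28 = 144 - 74 ≡ 23; y = λ·(46 - 23) - 46 ≡ 42. → (23, 42)
3Q = (23, 42).
Finally 3P + 3Q:
(15, 34) + (23, 42). λ = (42 - 34)/(23 - 15) ≡ 8/8 mod 47. 8⁻¹ ≡ 6 (mod 47) since 8·6 = 48 ≡ 1, so λ ≡ 1.
  x = λ² - 15 - 23 = 1 - 38 ≡ 10; y = λ·(15 - 10) - 34 ≡ 18. → (10, 18)

(10, 18)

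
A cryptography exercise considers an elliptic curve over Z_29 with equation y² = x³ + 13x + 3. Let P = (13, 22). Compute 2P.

(19, 2)

tangent at (13, 22): λ = (3·13² + 13)/(2·22) ≡ 27/15. 15⁻¹ ≡ 2 (mod 29) since 15·2 = 30 ≡ 1, so λ ≡ 27·2 ≡ 25.
  x = λ² - 13 - 13 = 625 - 26 ≡ 19; y = λ·(13 - 19) - 22 ≡ 2. → (19, 2)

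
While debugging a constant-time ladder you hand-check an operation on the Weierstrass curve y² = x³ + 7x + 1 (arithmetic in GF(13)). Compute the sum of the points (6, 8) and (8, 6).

(6, 8) + (8, 6). λ = (6 - 8)/(8 - 6) ≡ 11/2 mod 13. 2⁻¹ ≡ 7 (mod 13) since 2·7 = 14 ≡ 1, so λ ≡ 12.
  x = λ² - 6 - 8 = 144 - 14 ≡ 0; y = λ·(6 - 0) - 8 ≡ 12. → (0, 12)

(0, 12)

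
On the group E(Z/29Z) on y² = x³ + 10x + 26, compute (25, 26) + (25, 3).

O

The two points share x = 25 and their y-coordinates satisfy 26 + 3 ≡ 0 (mod 29), so they are inverses. Their sum is ∞.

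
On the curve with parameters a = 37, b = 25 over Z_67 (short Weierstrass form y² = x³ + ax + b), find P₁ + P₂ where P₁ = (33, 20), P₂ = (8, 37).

(33, 20) + (8, 37). λ = (37 - 20)/(8 - 33) ≡ 17/42 mod 67. 42⁻¹ ≡ 8 (mod 67) since 42·8 = 336 ≡ 1, so λ ≡ 2.
  x = λ² - 33 - 8 = 4 - 41 ≡ 30; y = λ·(33 - 30) - 20 ≡ 53. → (30, 53)

(30, 53)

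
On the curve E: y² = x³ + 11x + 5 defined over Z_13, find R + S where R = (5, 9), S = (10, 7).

(7, 10)

(5, 9) + (10, 7). λ = (7 - 9)/(10 - 5) ≡ 11/5 mod 13. 5⁻¹ ≡ 8 (mod 13) since 5·8 = 40 ≡ 1, so λ ≡ 10.
  x = λ² - 5 - 10 = 100 - 15 ≡ 7; y = λ·(5 - 7) - 9 ≡ 10. → (7, 10)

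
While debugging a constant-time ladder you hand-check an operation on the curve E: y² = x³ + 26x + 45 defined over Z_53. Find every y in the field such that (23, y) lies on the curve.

14, 39

x³ + 26x + 45 = 12810 ≡ 37 (mod 53).
Square roots of 37 mod 53: 14 and 39 (since 14² = 196 ≡ 37).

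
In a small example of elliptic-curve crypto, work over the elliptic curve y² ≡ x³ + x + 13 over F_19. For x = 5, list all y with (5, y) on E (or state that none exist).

none

x³ + 1x + 13 = 143 ≡ 10 (mod 19).
10 is a non-residue mod 19; no y exists.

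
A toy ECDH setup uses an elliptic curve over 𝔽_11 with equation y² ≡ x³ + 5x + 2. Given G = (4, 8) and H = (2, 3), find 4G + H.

First 4G:
Repeated addition: build up to 4G.
2G: tangent at (4, 8): λ = (3·4² + 5)/(2·8) ≡ 9/5. 5⁻¹ ≡ 9 (mod 11), so λ ≡ 9·9 ≡ 4.
  x = λ² - 4 - 4 = 16 - 8 ≡ 8; y = λ·(4 - 8) - 8 ≡ 9. → (8, 9)
3G: (8, 9) + (4, 8). λ = (8 - 9)/(4 - 8) ≡ 10/7 mod 11. 7⁻¹ ≡ 8 (mod 11), so λ ≡ 3.
  x = λ² - 8 - 4 = 9 - 12 ≡ 8; y = λ·(8 - 8) - 9 ≡ 2. → (8, 2)
4G: (8, 2) + (4, 8). λ = (8 - 2)/(4 - 8) ≡ 6/7 mod 11. 7⁻¹ ≡ 8 (mod 11), so λ ≡ 4.
  x = λ² - 8 - 4 = 16 - 12 ≡ 4; y = λ·(8 - 4) - 2 ≡ 3. → (4, 3)
4G = (4, 3).
Finally 4G + H:
(4, 3) + (2, 3). λ = (3 - 3)/(2 - 4) ≡ 0/9 mod 11. 9⁻¹ ≡ 5 (mod 11), so λ ≡ 0.
  x = λ² - 4 - 2 = 0 - 6 ≡ 5; y = λ·(4 - 5) - 3 ≡ 8. → (5, 8)

(5, 8)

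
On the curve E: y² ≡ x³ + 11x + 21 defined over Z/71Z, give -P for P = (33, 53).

-(33, 53) = (33, -53 mod 71) = (33, 18).

(33, 18)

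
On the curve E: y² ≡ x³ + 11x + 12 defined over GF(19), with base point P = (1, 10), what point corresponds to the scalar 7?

Double-and-add on 7 = (111)₂. Start with P = (1, 10) for the leading 1-bit.
double: tangent at (1, 10): λ = (3·1² + 11)/(2·10) ≡ 14/1. 1⁻¹ ≡ 1 (mod 19) since 1·1 = 1 ≡ 1, so λ ≡ 14·1 ≡ 14.
  x = λ² - 1 - 1 = 196 - 2 ≡ 4; y = λ·(1 - 4) - 10 ≡ 5. → (4, 5)
add P: (4, 5) + (1, 10). λ = (10 - 5)/(1 - 4) ≡ 5/16 mod 19. 16⁻¹ ≡ 6 (mod 19) since 16·6 = 96 ≡ 1, so λ ≡ 11.
  x = λ² - 4 - 1 = 121 - 5 ≡ 2; y = λ·(4 - 2) - 5 ≡ 17. → (2, 17)
double: tangent at (2, 17): λ = (3·2² + 11)/(2·17) ≡ 4/15. 15⁻¹ ≡ 14 (mod 19), so λ ≡ 4·14 ≡ 18.
  x = λ² - 2 - 2 = 324 - 4 ≡ 16; y = λ·(2 - 16) - 17 ≡ 16. → (16, 16)
add P: (16, 16) + (1, 10). λ = (10 - 16)/(1 - 16) ≡ 13/4 mod 19. 4⁻¹ ≡ 5 (mod 19) since 4·5 = 20 ≡ 1, so λ ≡ 8.
  x = λ² - 16 - 1 = 64 - 17 ≡ 9; y = λ·(16 - 9) - 16 ≡ 2. → (9, 2)

(9, 2)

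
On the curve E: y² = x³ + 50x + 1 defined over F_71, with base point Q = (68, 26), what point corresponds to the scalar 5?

Repeated addition: build up to 5Q.
2Q: tangent at (68, 26): λ = (3·68² + 50)/(2·26) ≡ 6/52. 52⁻¹ ≡ 56 (mod 71) since 52·56 = 2912 ≡ 1, so λ ≡ 6·56 ≡ 52.
  x = λ² - 68 - 68 = 2704 - 136 ≡ 12; y = λ·(68 - 12) - 26 ≡ 46. → (12, 46)
3Q: (12, 46) + (68, 26). λ = (26 - 46)/(68 - 12) ≡ 51/56 mod 71. 56⁻¹ ≡ 52 (mod 71), so λ ≡ 25.
  x = λ² - 12 - 68 = 625 - 80 ≡ 48; y = λ·(12 - 48) - 46 ≡ 48. → (48, 48)
4Q: (48, 48) + (68, 26). λ = (26 - 48)/(68 - 48) ≡ 49/20 mod 71. 20⁻¹ ≡ 32 (mod 71) since 20·32 = 640 ≡ 1, so λ ≡ 6.
  x = λ² - 48 - 68 = 36 - 116 ≡ 62; y = λ·(48 - 62) - 48 ≡ 10. → (62, 10)
5Q: (62, 10) + (68, 26). λ = (26 - 10)/(68 - 62) ≡ 16/6 mod 71. 6⁻¹ ≡ 12 (mod 71) since 6·12 = 72 ≡ 1, so λ ≡ 50.
  x = λ² - 62 - 68 = 2500 - 130 ≡ 27; y = λ·(62 - 27) - 10 ≡ 36. → (27, 36)

(27, 36)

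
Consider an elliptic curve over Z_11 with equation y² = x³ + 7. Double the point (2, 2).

(5, 0)

tangent at (2, 2): λ = (3·2² + 0)/(2·2) ≡ 1/4. 4⁻¹ ≡ 3 (mod 11), so λ ≡ 1·3 ≡ 3.
  x = λ² - 2 - 2 = 9 - 4 ≡ 5; y = λ·(2 - 5) - 2 ≡ 0. → (5, 0)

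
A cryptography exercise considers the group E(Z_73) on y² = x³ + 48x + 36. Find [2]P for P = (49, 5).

(45, 63)

tangent at (49, 5): λ = (3·49² + 48)/(2·5) ≡ 24/10. 10⁻¹ ≡ 22 (mod 73), so λ ≡ 24·22 ≡ 17.
  x = λ² - 49 - 49 = 289 - 98 ≡ 45; y = λ·(49 - 45) - 5 ≡ 63. → (45, 63)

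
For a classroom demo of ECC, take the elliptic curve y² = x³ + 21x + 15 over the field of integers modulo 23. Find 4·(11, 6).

(3, 6)

Write Q = (11, 6).
Repeated addition: build up to 4Q.
2Q: tangent at (11, 6): λ = (3·11² + 21)/(2·6) ≡ 16/12. 12⁻¹ ≡ 2 (mod 23), so λ ≡ 16·2 ≡ 9.
  x = λ² - 11 - 11 = 81 - 22 ≡ 13; y = λ·(11 - 13) - 6 ≡ 22. → (13, 22)
3Q: (13, 22) + (11, 6). λ = (6 - 22)/(11 - 13) ≡ 7/21 mod 23. 21⁻¹ ≡ 11 (mod 23) since 21·11 = 231 ≡ 1, so λ ≡ 8.
  x = λ² - 13 - 11 = 64 - 24 ≡ 17; y = λ·(13 - 17) - 22 ≡ 15. → (17, 15)
4Q: (17, 15) + (11, 6). λ = (6 - 15)/(11 - 17) ≡ 14/17 mod 23. 17⁻¹ ≡ 19 (mod 23) since 17·19 = 323 ≡ 1, so λ ≡ 13.
  x = λ² - 17 - 11 = 169 - 28 ≡ 3; y = λ·(17 - 3) - 15 ≡ 6. → (3, 6)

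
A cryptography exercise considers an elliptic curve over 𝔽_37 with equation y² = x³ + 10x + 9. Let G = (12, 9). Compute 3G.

Repeated addition: build up to 3G.
2G: tangent at (12, 9): λ = (3·12² + 10)/(2·9) ≡ 35/18. 18⁻¹ ≡ 35 (mod 37), so λ ≡ 35·35 ≡ 4.
  x = λ² - 12 - 12 = 16 - 24 ≡ 29; y = λ·(12 - 29) - 9 ≡ 34. → (29, 34)
3G: (29, 34) + (12, 9). λ = (9 - 34)/(12 - 29) ≡ 12/20 mod 37. 20⁻¹ ≡ 13 (mod 37), so λ ≡ 8.
  x = λ² - 29 - 12 = 64 - 41 ≡ 23; y = λ·(29 - 23) - 34 ≡ 14. → (23, 14)

(23, 14)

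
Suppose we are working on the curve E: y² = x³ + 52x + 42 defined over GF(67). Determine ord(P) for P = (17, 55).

2P: tangent at (17, 55): λ = (3·17² + 52)/(2·55) ≡ 48/43. 43⁻¹ ≡ 53 (mod 67), so λ ≡ 48·53 ≡ 65.
  x = λ² - 17 - 17 = 4225 - 34 ≡ 37; y = λ·(17 - 37) - 55 ≡ 52. → (37, 52)
3P: (37, 52) + (17, 55). λ = (55 - 52)/(17 - 37) ≡ 3/47 mod 67. 47⁻¹ ≡ 10 (mod 67), so λ ≡ 30.
  x = λ² - 37 - 17 = 900 - 54 ≡ 42; y = λ·(37 - 42) - 52 ≡ 66. → (42, 66)
4P: (42, 66) + (17, 55). λ = (55 - 66)/(17 - 42) ≡ 56/42 mod 67. 42⁻¹ ≡ 8 (mod 67) since 42·8 = 336 ≡ 1, so λ ≡ 46.
  x = λ² - 42 - 17 = 2116 - 59 ≡ 47; y = λ·(42 - 47) - 66 ≡ 39. → (47, 39)
5P: (47, 39) + (17, 55). λ = (55 - 39)/(17 - 47) ≡ 16/37 mod 67. 37⁻¹ ≡ 29 (mod 67), so λ ≡ 62.
  x = λ² - 47 - 17 = 3844 - 64 ≡ 28; y = λ·(47 - 28) - 39 ≡ 0. → (28, 0)
6P: (28, 0) + (17, 55). λ = (55 - 0)/(17 - 28) ≡ 55/56 mod 67. 56⁻¹ ≡ 6 (mod 67), so λ ≡ 62.
  x = λ² - 28 - 17 = 3844 - 45 ≡ 47; y = λ·(28 - 47) - 0 ≡ 28. → (47, 28)
7P: (47, 28) + (17, 55). λ = (55 - 28)/(17 - 47) ≡ 27/37 mod 67. 37⁻¹ ≡ 29 (mod 67) since 37·29 = 1073 ≡ 1, so λ ≡ 46.
  x = λ² - 47 - 17 = 2116 - 64 ≡ 42; y = λ·(47 - 42) - 28 ≡ 1. → (42, 1)
8P: (42, 1) + (17, 55). λ = (55 - 1)/(17 - 42) ≡ 54/42 mod 67. 42⁻¹ ≡ 8 (mod 67), so λ ≡ 30.
  x = λ² - 42 - 17 = 900 - 59 ≡ 37; y = λ·(42 - 37) - 1 ≡ 15. → (37, 15)
9P: (37, 15) + (17, 55). λ = (55 - 15)/(17 - 37) ≡ 40/47 mod 67. 47⁻¹ ≡ 10 (mod 67) since 47·10 = 470 ≡ 1, so λ ≡ 65.
  x = λ² - 37 - 17 = 4225 - 54 ≡ 17; y = λ·(37 - 17) - 15 ≡ 12. → (17, 12)
10P: (17, 12) + (17, 55): same x and y₁ ≡ -y₂, so the sum is O.
10P = O, so the order is 10.

10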